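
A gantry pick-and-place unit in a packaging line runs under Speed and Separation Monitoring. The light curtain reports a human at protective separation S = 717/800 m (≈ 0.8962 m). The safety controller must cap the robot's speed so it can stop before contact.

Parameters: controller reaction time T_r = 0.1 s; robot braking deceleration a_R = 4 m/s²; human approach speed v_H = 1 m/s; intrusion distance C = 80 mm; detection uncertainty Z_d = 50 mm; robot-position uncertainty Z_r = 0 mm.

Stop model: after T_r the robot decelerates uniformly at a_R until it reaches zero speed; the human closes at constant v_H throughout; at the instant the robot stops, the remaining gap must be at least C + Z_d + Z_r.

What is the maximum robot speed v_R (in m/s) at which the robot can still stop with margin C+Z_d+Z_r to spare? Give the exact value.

v_R_max = 13/10 m/s = 1.3000 m/s

collect terms ⇒ (1/8)·v_R² + (7/20)·v_R + (-533/800) = 0
  disc = (7/20)² − 4·(1/8)·(-533/800) = 729/1600 ; √disc = 27/40
  v_R = (−(7/20) + 27/40) / (2·(1/8)) = 13/10 m/s
check:
stop time T_s = (13/10)/4 = 0.3250 s
robot covers v_R·T_r = 1.3000·0.1000 = 0.1300 m before braking
robot covers 1.3000·0.3250 − ½·4.0000·0.3250² = 0.2112 m while stopping
human closes 1.0000·0.4250 = 0.4250 m
margins: 0.0800+0.0500+0.0000 = 0.1300 m
sum ≈ 0.1300+0.2112+0.4250+0.1300 ≈ 0.8962 m = S ✓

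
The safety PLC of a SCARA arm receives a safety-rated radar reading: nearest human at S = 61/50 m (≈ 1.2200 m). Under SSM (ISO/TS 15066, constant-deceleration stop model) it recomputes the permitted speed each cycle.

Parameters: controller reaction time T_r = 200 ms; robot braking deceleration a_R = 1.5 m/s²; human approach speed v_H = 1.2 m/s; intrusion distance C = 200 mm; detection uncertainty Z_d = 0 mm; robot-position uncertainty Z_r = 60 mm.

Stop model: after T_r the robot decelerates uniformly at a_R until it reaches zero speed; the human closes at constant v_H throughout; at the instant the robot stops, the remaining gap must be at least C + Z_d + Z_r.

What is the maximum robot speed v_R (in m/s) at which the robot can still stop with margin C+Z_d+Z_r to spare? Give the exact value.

v_R_max = 3/5 m/s = 0.6000 m/s

collect terms ⇒ (1/3)·v_R² + (1)·v_R + (-18/25) = 0
  disc = (1)² − 4·(1/3)·(-18/25) = 49/25 ; √disc = 7/5
  v_R = (−(1) + 7/5) / (2·(1/3)) = 3/5 m/s
check:
stop time T_s = (3/5)/(3/2) = 0.4000 s
robot in T_r: 0.6000·0.2000 = 0.1200 m
braking distance = 0.6000²/(2·1.5000) = 0.1200 m
person approaches 1.2000·(0.2000+0.4000) = 0.7200 m
margins: 0.2000+0.0000+0.0600 = 0.2600 m
sum ≈ 0.1200+0.1200+0.7200+0.2600 ≈ 1.2200 m = S ✓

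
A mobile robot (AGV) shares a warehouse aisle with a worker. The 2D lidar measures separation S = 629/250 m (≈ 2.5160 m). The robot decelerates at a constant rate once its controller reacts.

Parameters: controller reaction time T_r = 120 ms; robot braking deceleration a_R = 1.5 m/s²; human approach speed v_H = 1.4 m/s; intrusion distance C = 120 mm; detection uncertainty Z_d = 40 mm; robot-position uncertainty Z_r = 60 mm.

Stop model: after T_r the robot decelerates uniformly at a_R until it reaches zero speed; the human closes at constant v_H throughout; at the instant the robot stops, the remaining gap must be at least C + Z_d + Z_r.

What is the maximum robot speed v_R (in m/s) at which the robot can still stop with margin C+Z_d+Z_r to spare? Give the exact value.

at the boundary: (1/3)·v² + (79/75)·v + (-266/125) = 0
  disc = (79/75)² − 4·(1/3)·(-266/125) = 22201/5625 ; √disc = 149/75
  v_R = (−(79/75) + 149/75) / (2·(1/3)) = 7/5 m/s
check:
stop time T_s = (7/5)/(3/2) = 0.9333 s
robot in T_r: 1.4000·0.1200 = 0.1680 m
robot covers 1.4000·0.9333 − ½·1.5000·0.9333² = 0.6533 m while stopping
person approaches 1.4000·(0.1200+0.9333) = 1.4747 m
margins: 0.1200+0.0400+0.0600 = 0.2200 m
sum ≈ 0.1680+0.6533+1.4747+0.2200 ≈ 2.5160 m = S ✓

v_R_max = 7/5 m/s = 1.4000 m/s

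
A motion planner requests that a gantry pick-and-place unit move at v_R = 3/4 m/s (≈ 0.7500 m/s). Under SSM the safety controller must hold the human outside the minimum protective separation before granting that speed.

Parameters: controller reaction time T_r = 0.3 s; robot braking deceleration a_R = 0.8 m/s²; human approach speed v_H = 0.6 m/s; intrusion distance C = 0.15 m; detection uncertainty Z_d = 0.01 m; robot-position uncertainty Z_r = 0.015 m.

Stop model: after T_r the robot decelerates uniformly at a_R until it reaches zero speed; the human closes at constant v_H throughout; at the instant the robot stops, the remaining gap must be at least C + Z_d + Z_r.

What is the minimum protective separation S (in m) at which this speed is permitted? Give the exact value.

S_min = 4781/3200 m = 1.4941 m

stop time T_s = (3/4)/(4/5) = 0.9375 s
reaction-phase robot travel = 0.7500·0.3000 = 0.2250 m
robot under decel: 0.7500²/(2·0.8000) = 0.3516 m
person approaches 0.6000·(0.3000+0.9375) = 0.7425 m
C+Z_d+Z_r = 0.1500+0.0100+0.0150 = 0.1750 m
S_min ≈ 0.2250+0.3516+0.7425+0.1750  ⇒  S_min = 4781/3200 m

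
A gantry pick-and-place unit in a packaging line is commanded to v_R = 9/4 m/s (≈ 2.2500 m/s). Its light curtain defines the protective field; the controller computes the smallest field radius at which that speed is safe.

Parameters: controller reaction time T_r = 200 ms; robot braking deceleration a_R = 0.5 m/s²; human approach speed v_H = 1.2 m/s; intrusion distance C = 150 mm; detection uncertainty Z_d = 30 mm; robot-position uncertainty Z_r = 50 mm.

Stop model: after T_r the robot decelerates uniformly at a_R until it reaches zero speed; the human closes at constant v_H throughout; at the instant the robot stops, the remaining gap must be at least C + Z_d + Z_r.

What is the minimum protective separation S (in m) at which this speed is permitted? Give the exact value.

braking lasts T_s = (9/4)/(1/2) = 4.5000 s
robot covers v_R·T_r = 2.2500·0.2000 = 0.4500 m before braking
braking distance = 2.2500²/(2·0.5000) = 5.0625 m
person approaches 1.2000·(0.2000+4.5000) = 5.6400 m
margins: 0.1500+0.0300+0.0500 = 0.2300 m
S_min ≈ 0.4500+5.0625+5.6400+0.2300  ⇒  S_min = 4553/400 m

S_min = 4553/400 m = 11.3825 m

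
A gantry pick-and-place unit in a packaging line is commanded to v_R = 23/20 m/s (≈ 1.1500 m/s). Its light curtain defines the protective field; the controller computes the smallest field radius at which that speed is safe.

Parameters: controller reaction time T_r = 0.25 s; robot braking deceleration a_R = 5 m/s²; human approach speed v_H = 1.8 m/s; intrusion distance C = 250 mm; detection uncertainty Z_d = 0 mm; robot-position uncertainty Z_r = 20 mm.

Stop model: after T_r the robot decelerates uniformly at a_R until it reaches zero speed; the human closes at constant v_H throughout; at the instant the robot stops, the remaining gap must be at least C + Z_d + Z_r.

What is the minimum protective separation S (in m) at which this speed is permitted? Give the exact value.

T_s = v_R/a_R = (23/20)/5 = 0.2300 s
robot in T_r: 1.1500·0.2500 = 0.2875 m
robot covers 1.1500·0.2300 − ½·5.0000·0.2300² = 0.1323 m while stopping
human closes 1.8000·0.4800 = 0.8640 m
residual clearance needed = 0.2500+0.0000+0.0200 = 0.2700 m
S_min ≈ 0.2875+0.1323+0.8640+0.2700  ⇒  S_min = 1243/800 m

S_min = 1243/800 m = 1.5537 m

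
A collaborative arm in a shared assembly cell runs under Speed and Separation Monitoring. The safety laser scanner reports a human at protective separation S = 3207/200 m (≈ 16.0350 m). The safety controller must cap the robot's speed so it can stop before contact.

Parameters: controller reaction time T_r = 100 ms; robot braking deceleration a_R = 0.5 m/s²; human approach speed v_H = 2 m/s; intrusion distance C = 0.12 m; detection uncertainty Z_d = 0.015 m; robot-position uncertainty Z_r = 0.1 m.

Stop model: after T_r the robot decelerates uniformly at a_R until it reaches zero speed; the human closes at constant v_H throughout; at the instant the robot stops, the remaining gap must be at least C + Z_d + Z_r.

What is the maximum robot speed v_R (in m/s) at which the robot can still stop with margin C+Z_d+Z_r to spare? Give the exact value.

at the boundary: (1)·v² + (41/10)·v + (-78/5) = 0
  disc = (41/10)² − 4·(1)·(-78/5) = 7921/100 ; √disc = 89/10
  v_R = (−(41/10) + 89/10) / (2·(1)) = 12/5 m/s
check:
braking lasts T_s = (12/5)/(1/2) = 4.8000 s
robot in T_r: 2.4000·0.1000 = 0.2400 m
robot under decel: 2.4000²/(2·0.5000) = 5.7600 m
person approaches 2.0000·(0.1000+4.8000) = 9.8000 m
C+Z_d+Z_r = 0.1200+0.0150+0.1000 = 0.2350 m
sum ≈ 0.2400+5.7600+9.8000+0.2350 ≈ 16.0350 m = S ✓

v_R_max = 12/5 m/s = 2.4000 m/s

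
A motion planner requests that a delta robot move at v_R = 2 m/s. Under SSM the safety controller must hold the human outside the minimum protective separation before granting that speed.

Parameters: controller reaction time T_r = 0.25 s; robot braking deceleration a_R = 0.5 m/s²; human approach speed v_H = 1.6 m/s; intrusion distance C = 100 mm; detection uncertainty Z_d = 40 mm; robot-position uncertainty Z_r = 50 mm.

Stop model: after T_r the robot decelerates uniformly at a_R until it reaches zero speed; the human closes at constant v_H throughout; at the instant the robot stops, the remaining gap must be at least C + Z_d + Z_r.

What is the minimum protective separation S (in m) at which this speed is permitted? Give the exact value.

stop time T_s = 2/(1/2) = 4.0000 s
robot in T_r: 2.0000·0.2500 = 0.5000 m
braking distance = 2.0000²/(2·0.5000) = 4.0000 m
human over T_r+T_s: 1.6000·(0.2500+4.0000) = 6.8000 m
margins: 0.1000+0.0400+0.0500 = 0.1900 m
S_min ≈ 0.5000+4.0000+6.8000+0.1900  ⇒  S_min = 1149/100 m

S_min = 1149/100 m = 11.4900 m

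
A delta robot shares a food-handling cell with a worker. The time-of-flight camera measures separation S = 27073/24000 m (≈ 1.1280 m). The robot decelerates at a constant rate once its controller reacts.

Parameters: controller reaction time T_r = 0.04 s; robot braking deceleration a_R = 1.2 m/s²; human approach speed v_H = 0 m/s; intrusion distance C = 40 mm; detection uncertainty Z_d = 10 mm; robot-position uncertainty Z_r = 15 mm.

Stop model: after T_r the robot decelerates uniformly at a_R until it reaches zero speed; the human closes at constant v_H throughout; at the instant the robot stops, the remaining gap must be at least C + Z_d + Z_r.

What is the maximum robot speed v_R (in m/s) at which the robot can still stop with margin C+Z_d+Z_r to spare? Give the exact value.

v_R_max = 31/20 m/s = 1.5500 m/s

collect terms ⇒ (5/12)·v_R² + (1/25)·v_R + (-25513/24000) = 0
  disc = (1/25)² − 4·(5/12)·(-25513/24000) = 638401/360000 ; √disc = 799/600
  v_R = (−(1/25) + 799/600) / (2·(5/12)) = 31/20 m/s
check:
T_s = v_R/a_R = (31/20)/(6/5) = 1.2917 s
reaction-phase robot travel = 1.5500·0.0400 = 0.0620 m
robot under decel: 1.5500²/(2·1.2000) = 1.0010 m
person approaches 0.0000·(0.0400+1.2917) = 0.0000 m
residual clearance needed = 0.0400+0.0100+0.0150 = 0.0650 m
sum ≈ 0.0620+1.0010+0.0000+0.0650 ≈ 1.1280 m = S ✓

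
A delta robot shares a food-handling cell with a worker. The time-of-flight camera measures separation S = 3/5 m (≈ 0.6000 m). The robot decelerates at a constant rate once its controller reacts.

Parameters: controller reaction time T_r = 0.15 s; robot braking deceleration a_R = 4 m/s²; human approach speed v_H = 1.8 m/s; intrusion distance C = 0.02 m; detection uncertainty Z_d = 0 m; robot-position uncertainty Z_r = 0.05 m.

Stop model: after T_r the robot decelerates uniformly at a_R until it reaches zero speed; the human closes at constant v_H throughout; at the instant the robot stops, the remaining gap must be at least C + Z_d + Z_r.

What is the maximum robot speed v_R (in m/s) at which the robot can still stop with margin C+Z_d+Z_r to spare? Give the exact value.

collect terms ⇒ (1/8)·v_R² + (3/5)·v_R + (-13/50) = 0
  disc = (3/5)² − 4·(1/8)·(-13/50) = 49/100 ; √disc = 7/10
  v_R = (−(3/5) + 7/10) / (2·(1/8)) = 2/5 m/s
check:
T_s = v_R/a_R = (2/5)/4 = 0.1000 s
reaction-phase robot travel = 0.4000·0.1500 = 0.0600 m
braking distance = 0.4000²/(2·4.0000) = 0.0200 m
person approaches 1.8000·(0.1500+0.1000) = 0.4500 m
margins: 0.0200+0.0000+0.0500 = 0.0700 m
sum ≈ 0.0600+0.0200+0.4500+0.0700 ≈ 0.6000 m = S ✓

v_R_max = 2/5 m/s = 0.4000 m/s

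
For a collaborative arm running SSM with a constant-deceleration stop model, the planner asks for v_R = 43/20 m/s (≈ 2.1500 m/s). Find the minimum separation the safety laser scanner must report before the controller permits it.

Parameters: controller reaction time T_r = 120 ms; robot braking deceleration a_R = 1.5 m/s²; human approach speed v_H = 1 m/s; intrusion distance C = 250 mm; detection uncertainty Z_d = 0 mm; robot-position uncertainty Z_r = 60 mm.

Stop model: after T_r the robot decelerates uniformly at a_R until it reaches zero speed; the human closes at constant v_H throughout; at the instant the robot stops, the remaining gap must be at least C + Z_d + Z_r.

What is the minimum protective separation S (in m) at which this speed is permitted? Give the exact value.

stop time T_s = (43/20)/(3/2) = 1.4333 s
robot in T_r: 2.1500·0.1200 = 0.2580 m
robot under decel: 2.1500²/(2·1.5000) = 1.5408 m
person approaches 1.0000·(0.1200+1.4333) = 1.5533 m
C+Z_d+Z_r = 0.2500+0.0000+0.0600 = 0.3100 m
S_min ≈ 0.2580+1.5408+1.5533+0.3100  ⇒  S_min = 21973/6000 m

S_min = 21973/6000 m = 3.6622 m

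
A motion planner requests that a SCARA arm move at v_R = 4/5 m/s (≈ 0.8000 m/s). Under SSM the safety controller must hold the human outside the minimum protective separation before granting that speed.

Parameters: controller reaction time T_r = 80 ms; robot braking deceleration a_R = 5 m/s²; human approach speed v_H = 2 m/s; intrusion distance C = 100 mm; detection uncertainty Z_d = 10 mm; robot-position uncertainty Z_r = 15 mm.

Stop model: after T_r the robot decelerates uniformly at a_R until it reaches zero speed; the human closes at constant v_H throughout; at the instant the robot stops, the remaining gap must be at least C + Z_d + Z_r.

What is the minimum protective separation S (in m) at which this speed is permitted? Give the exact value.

T_s = v_R/a_R = (4/5)/5 = 0.1600 s
robot in T_r: 0.8000·0.0800 = 0.0640 m
braking distance = 0.8000²/(2·5.0000) = 0.0640 m
human closes 2.0000·0.2400 = 0.4800 m
residual clearance needed = 0.1000+0.0100+0.0150 = 0.1250 m
S_min ≈ 0.0640+0.0640+0.4800+0.1250  ⇒  S_min = 733/1000 m

S_min = 733/1000 m = 0.7330 m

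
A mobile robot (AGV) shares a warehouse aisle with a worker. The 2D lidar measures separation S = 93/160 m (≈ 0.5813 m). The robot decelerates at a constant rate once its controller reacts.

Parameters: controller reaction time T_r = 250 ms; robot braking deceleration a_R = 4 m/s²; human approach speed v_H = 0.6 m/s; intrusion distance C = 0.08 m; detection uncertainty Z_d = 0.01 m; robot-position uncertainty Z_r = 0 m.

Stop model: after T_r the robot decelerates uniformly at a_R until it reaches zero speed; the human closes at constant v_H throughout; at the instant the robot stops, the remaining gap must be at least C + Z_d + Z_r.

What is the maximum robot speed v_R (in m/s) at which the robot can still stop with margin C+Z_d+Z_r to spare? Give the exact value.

quadratic (1/8)·v² + (2/5)·v + (-273/800) = 0
  disc = (2/5)² − 4·(1/8)·(-273/800) = 529/1600 ; √disc = 23/40
  v_R = (−(2/5) + 23/40) / (2·(1/8)) = 7/10 m/s
check:
T_s = v_R/a_R = (7/10)/4 = 0.1750 s
robot covers v_R·T_r = 0.7000·0.2500 = 0.1750 m before braking
braking distance = 0.7000²/(2·4.0000) = 0.0612 m
person approaches 0.6000·(0.2500+0.1750) = 0.2550 m
residual clearance needed = 0.0800+0.0100+0.0000 = 0.0900 m
sum ≈ 0.1750+0.0612+0.2550+0.0900 ≈ 0.5813 m = S ✓

v_R_max = 7/10 m/s = 0.7000 m/s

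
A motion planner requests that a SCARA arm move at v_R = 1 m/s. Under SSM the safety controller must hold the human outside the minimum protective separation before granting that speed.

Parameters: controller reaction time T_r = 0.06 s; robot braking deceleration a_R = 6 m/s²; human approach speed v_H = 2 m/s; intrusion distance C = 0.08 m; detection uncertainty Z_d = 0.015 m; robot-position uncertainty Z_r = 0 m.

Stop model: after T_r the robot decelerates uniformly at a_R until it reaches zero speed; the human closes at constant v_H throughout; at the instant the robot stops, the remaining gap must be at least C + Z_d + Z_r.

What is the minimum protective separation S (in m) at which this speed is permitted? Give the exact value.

S_min = 83/120 m = 0.6917 m

stop time T_s = 1/6 = 0.1667 s
reaction-phase robot travel = 1.0000·0.0600 = 0.0600 m
robot under decel: 1.0000²/(2·6.0000) = 0.0833 m
human over T_r+T_s: 2.0000·(0.0600+0.1667) = 0.4533 m
residual clearance needed = 0.0800+0.0150+0.0000 = 0.0950 m
S_min ≈ 0.0600+0.0833+0.4533+0.0950  ⇒  S_min = 83/120 m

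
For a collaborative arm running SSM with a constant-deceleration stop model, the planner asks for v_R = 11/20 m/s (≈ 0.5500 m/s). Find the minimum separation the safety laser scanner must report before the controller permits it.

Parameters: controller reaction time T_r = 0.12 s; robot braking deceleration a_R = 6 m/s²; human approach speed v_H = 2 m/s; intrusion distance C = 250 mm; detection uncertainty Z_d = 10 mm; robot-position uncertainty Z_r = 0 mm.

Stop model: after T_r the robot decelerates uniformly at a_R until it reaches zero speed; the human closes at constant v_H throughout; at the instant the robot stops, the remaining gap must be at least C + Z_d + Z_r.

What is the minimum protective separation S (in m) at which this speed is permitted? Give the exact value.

S_min = 18589/24000 m = 0.7745 m

T_s = v_R/a_R = (11/20)/6 = 0.0917 s
robot in T_r: 0.5500·0.1200 = 0.0660 m
robot covers 0.5500·0.0917 − ½·6.0000·0.0917² = 0.0252 m while stopping
human over T_r+T_s: 2.0000·(0.1200+0.0917) = 0.4233 m
margins: 0.2500+0.0100+0.0000 = 0.2600 m
S_min ≈ 0.0660+0.0252+0.4233+0.2600  ⇒  S_min = 18589/24000 m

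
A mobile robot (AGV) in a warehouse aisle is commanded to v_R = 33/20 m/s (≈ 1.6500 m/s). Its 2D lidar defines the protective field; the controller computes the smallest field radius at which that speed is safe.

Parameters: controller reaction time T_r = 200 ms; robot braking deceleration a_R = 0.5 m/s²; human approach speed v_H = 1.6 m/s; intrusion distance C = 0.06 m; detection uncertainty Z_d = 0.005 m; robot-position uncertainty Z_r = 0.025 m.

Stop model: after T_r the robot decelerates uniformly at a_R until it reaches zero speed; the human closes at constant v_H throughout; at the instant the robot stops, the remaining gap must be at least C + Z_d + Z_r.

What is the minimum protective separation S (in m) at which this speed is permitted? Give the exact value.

S_min = 3497/400 m = 8.7425 m

braking lasts T_s = (33/20)/(1/2) = 3.3000 s
robot in T_r: 1.6500·0.2000 = 0.3300 m
braking distance = 1.6500²/(2·0.5000) = 2.7225 m
human over T_r+T_s: 1.6000·(0.2000+3.3000) = 5.6000 m
C+Z_d+Z_r = 0.0600+0.0050+0.0250 = 0.0900 m
S_min ≈ 0.3300+2.7225+5.6000+0.0900  ⇒  S_min = 3497/400 m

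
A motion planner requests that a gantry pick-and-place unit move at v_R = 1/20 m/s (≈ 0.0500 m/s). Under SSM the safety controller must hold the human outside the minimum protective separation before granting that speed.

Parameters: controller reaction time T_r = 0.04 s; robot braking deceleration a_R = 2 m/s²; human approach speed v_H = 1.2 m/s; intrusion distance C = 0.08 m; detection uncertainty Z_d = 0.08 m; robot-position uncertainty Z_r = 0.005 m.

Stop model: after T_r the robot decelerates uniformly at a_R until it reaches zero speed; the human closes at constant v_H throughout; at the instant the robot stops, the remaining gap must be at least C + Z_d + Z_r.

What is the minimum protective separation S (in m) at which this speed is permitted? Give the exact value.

S_min = 393/1600 m = 0.2456 m

braking lasts T_s = (1/20)/2 = 0.0250 s
reaction-phase robot travel = 0.0500·0.0400 = 0.0020 m
robot covers 0.0500·0.0250 − ½·2.0000·0.0250² = 0.0006 m while stopping
person approaches 1.2000·(0.0400+0.0250) = 0.0780 m
C+Z_d+Z_r = 0.0800+0.0800+0.0050 = 0.1650 m
S_min ≈ 0.0020+0.0006+0.0780+0.1650  ⇒  S_min = 393/1600 m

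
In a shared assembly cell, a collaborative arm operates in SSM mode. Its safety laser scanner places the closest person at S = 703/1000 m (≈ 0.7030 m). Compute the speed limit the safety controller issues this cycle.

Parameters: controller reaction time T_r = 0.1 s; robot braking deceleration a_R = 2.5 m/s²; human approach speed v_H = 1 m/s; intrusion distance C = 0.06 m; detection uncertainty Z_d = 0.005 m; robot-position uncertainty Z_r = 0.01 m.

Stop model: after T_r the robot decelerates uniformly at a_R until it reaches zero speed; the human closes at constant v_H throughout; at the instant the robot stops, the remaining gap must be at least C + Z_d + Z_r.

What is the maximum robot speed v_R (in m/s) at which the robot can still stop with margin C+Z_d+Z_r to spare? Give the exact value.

quadratic (1/5)·v² + (1/2)·v + (-66/125) = 0
  disc = (1/2)² − 4·(1/5)·(-66/125) = 1681/2500 ; √disc = 41/50
  v_R = (−(1/2) + 41/50) / (2·(1/5)) = 4/5 m/s
check:
T_s = v_R/a_R = (4/5)/(5/2) = 0.3200 s
reaction-phase robot travel = 0.8000·0.1000 = 0.0800 m
robot under decel: 0.8000²/(2·2.5000) = 0.1280 m
human over T_r+T_s: 1.0000·(0.1000+0.3200) = 0.4200 m
C+Z_d+Z_r = 0.0600+0.0050+0.0100 = 0.0750 m
sum ≈ 0.0800+0.1280+0.4200+0.0750 ≈ 0.7030 m = S ✓

v_R_max = 4/5 m/s = 0.8000 m/s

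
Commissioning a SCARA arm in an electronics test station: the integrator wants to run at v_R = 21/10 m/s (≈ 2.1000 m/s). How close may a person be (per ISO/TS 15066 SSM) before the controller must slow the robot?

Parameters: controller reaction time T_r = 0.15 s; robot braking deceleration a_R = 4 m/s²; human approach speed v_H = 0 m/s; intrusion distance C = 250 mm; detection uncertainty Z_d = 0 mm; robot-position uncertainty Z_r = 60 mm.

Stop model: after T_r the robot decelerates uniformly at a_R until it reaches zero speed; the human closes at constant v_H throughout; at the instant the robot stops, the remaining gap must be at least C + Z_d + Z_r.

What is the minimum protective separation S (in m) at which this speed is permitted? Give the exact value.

braking lasts T_s = (21/10)/4 = 0.5250 s
robot in T_r: 2.1000·0.1500 = 0.3150 m
robot under decel: 2.1000²/(2·4.0000) = 0.5513 m
person approaches 0.0000·(0.1500+0.5250) = 0.0000 m
margins: 0.2500+0.0000+0.0600 = 0.3100 m
S_min ≈ 0.3150+0.5513+0.0000+0.3100  ⇒  S_min = 941/800 m

S_min = 941/800 m = 1.1763 m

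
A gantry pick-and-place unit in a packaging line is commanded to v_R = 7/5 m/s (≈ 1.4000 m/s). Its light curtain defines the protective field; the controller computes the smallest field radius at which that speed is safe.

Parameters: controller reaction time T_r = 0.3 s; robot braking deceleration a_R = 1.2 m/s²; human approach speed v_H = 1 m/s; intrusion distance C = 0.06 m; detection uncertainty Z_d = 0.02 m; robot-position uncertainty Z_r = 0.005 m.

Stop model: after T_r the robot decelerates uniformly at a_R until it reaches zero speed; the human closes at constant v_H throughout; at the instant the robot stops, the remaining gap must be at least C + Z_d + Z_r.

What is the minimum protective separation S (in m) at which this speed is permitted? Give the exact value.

stop time T_s = (7/5)/(6/5) = 1.1667 s
reaction-phase robot travel = 1.4000·0.3000 = 0.4200 m
robot covers 1.4000·1.1667 − ½·1.2000·1.1667² = 0.8167 m while stopping
human over T_r+T_s: 1.0000·(0.3000+1.1667) = 1.4667 m
residual clearance needed = 0.0600+0.0200+0.0050 = 0.0850 m
S_min ≈ 0.4200+0.8167+1.4667+0.0850  ⇒  S_min = 1673/600 m

S_min = 1673/600 m = 2.7883 m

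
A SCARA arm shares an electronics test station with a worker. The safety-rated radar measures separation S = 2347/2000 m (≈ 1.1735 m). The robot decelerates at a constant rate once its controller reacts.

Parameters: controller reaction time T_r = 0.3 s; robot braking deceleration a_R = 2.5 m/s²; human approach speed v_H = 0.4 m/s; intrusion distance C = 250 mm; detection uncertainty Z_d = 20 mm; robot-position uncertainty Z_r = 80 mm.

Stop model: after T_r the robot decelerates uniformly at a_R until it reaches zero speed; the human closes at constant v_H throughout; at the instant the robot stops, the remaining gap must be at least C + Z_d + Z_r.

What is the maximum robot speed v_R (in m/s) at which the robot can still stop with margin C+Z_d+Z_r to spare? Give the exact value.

v_R_max = 21/20 m/s = 1.0500 m/s

collect terms ⇒ (1/5)·v_R² + (23/50)·v_R + (-1407/2000) = 0
  disc = (23/50)² − 4·(1/5)·(-1407/2000) = 484/625 ; √disc = 22/25
  v_R = (−(23/50) + 22/25) / (2·(1/5)) = 21/20 m/s
check:
T_s = v_R/a_R = (21/20)/(5/2) = 0.4200 s
robot covers v_R·T_r = 1.0500·0.3000 = 0.3150 m before braking
robot under decel: 1.0500²/(2·2.5000) = 0.2205 m
human closes 0.4000·0.7200 = 0.2880 m
residual clearance needed = 0.2500+0.0200+0.0800 = 0.3500 m
sum ≈ 0.3150+0.2205+0.2880+0.3500 ≈ 1.1735 m = S ✓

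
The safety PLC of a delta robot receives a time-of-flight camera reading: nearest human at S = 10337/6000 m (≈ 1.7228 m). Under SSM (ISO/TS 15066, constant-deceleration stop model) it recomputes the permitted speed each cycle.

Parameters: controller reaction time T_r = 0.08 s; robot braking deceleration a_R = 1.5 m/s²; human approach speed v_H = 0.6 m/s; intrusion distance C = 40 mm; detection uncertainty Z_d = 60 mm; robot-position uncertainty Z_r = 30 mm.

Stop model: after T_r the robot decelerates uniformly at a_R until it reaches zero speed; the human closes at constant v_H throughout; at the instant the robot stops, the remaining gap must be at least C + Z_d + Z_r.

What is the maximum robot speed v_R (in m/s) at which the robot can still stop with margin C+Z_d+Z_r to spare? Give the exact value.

v_R_max = 31/20 m/s = 1.5500 m/s

at the boundary: (1/3)·v² + (12/25)·v + (-9269/6000) = 0
  disc = (12/25)² − 4·(1/3)·(-9269/6000) = 51529/22500 ; √disc = 227/150
  v_R = (−(12/25) + 227/150) / (2·(1/3)) = 31/20 m/s
check:
T_s = v_R/a_R = (31/20)/(3/2) = 1.0333 s
robot in T_r: 1.5500·0.0800 = 0.1240 m
robot covers 1.5500·1.0333 − ½·1.5000·1.0333² = 0.8008 m while stopping
person approaches 0.6000·(0.0800+1.0333) = 0.6680 m
residual clearance needed = 0.0400+0.0600+0.0300 = 0.1300 m
sum ≈ 0.1240+0.8008+0.6680+0.1300 ≈ 1.7228 m = S ✓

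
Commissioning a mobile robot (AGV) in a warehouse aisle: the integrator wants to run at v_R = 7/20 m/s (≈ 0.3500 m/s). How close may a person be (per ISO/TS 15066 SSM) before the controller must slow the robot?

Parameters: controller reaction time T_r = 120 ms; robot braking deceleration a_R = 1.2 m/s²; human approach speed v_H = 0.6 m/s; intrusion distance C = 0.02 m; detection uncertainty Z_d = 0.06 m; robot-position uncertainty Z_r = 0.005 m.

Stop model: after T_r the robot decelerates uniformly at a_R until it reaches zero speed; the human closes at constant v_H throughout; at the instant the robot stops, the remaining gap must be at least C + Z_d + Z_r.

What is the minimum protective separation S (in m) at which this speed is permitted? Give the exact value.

S_min = 10201/24000 m = 0.4250 m

stop time T_s = (7/20)/(6/5) = 0.2917 s
robot in T_r: 0.3500·0.1200 = 0.0420 m
braking distance = 0.3500²/(2·1.2000) = 0.0510 m
human closes 0.6000·0.4117 = 0.2470 m
margins: 0.0200+0.0600+0.0050 = 0.0850 m
S_min ≈ 0.0420+0.0510+0.2470+0.0850  ⇒  S_min = 10201/24000 m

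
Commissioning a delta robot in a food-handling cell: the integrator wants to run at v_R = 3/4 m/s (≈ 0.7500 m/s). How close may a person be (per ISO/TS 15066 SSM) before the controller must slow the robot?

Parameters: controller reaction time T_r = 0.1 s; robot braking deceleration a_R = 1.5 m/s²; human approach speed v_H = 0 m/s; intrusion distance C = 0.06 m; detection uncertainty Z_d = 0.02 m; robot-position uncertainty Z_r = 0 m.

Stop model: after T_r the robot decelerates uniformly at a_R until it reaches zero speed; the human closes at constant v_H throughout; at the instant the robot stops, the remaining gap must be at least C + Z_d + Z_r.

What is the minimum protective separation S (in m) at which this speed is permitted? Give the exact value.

S_min = 137/400 m = 0.3425 m

stop time T_s = (3/4)/(3/2) = 0.5000 s
reaction-phase robot travel = 0.7500·0.1000 = 0.0750 m
robot covers 0.7500·0.5000 − ½·1.5000·0.5000² = 0.1875 m while stopping
human over T_r+T_s: 0.0000·(0.1000+0.5000) = 0.0000 m
residual clearance needed = 0.0600+0.0200+0.0000 = 0.0800 m
S_min ≈ 0.0750+0.1875+0.0000+0.0800  ⇒  S_min = 137/400 m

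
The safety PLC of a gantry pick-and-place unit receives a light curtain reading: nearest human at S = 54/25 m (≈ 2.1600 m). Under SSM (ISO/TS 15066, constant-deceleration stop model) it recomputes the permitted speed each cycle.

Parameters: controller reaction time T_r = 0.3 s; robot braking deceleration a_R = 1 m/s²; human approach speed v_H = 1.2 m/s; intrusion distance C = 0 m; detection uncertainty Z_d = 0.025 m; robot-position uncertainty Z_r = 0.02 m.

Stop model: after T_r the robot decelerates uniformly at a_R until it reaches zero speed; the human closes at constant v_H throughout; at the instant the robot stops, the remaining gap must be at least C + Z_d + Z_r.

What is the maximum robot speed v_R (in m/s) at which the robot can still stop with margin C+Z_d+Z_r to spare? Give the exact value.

v_R_max = 9/10 m/s = 0.9000 m/s

at the boundary: (1/2)·v² + (3/2)·v + (-351/200) = 0
  disc = (3/2)² − 4·(1/2)·(-351/200) = 144/25 ; √disc = 12/5
  v_R = (−(3/2) + 12/5) / (2·(1/2)) = 9/10 m/s
check:
braking lasts T_s = (9/10)/1 = 0.9000 s
robot in T_r: 0.9000·0.3000 = 0.2700 m
robot under decel: 0.9000²/(2·1.0000) = 0.4050 m
human closes 1.2000·1.2000 = 1.4400 m
residual clearance needed = 0.0000+0.0250+0.0200 = 0.0450 m
sum ≈ 0.2700+0.4050+1.4400+0.0450 ≈ 2.1600 m = S ✓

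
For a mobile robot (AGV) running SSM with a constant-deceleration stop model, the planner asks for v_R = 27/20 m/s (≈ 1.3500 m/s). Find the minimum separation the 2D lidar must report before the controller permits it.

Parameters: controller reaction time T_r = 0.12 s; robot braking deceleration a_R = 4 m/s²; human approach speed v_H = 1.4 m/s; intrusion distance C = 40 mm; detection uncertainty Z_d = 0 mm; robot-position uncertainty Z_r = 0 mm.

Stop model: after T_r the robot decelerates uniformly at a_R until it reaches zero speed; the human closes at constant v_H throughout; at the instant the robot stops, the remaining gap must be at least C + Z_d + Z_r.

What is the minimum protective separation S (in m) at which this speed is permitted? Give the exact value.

T_s = v_R/a_R = (27/20)/4 = 0.3375 s
robot covers v_R·T_r = 1.3500·0.1200 = 0.1620 m before braking
robot under decel: 1.3500²/(2·4.0000) = 0.2278 m
person approaches 1.4000·(0.1200+0.3375) = 0.6405 m
margins: 0.0400+0.0000+0.0000 = 0.0400 m
S_min ≈ 0.1620+0.2278+0.6405+0.0400  ⇒  S_min = 137/128 m

S_min = 137/128 m = 1.0703 m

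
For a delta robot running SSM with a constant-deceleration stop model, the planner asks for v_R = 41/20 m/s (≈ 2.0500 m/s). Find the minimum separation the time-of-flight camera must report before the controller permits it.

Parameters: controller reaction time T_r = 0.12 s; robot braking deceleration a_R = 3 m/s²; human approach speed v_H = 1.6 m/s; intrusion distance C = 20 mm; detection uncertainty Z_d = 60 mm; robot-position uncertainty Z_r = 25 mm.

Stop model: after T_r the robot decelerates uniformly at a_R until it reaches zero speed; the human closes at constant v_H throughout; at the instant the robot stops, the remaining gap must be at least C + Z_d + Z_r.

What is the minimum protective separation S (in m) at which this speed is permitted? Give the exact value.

T_s = v_R/a_R = (41/20)/3 = 0.6833 s
robot covers v_R·T_r = 2.0500·0.1200 = 0.2460 m before braking
robot covers 2.0500·0.6833 − ½·3.0000·0.6833² = 0.7004 m while stopping
person approaches 1.6000·(0.1200+0.6833) = 1.2853 m
margins: 0.0200+0.0600+0.0250 = 0.1050 m
S_min ≈ 0.2460+0.7004+1.2853+0.1050  ⇒  S_min = 9347/4000 m

S_min = 9347/4000 m = 2.3367 m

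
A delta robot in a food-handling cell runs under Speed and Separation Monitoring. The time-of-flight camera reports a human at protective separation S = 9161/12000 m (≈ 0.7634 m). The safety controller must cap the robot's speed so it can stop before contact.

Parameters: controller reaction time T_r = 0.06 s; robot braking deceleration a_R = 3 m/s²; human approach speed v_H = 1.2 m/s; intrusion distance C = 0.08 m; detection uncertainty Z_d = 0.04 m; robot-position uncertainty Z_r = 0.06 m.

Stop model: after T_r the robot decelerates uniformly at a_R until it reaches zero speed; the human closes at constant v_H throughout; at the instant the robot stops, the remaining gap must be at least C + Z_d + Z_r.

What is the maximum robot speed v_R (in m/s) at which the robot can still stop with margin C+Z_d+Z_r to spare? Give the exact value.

v_R_max = 17/20 m/s = 0.8500 m/s

quadratic (1/6)·v² + (23/50)·v + (-6137/12000) = 0
  disc = (23/50)² − 4·(1/6)·(-6137/12000) = 49729/90000 ; √disc = 223/300
  v_R = (−(23/50) + 223/300) / (2·(1/6)) = 17/20 m/s
check:
T_s = v_R/a_R = (17/20)/3 = 0.2833 s
reaction-phase robot travel = 0.8500·0.0600 = 0.0510 m
braking distance = 0.8500²/(2·3.0000) = 0.1204 m
person approaches 1.2000·(0.0600+0.2833) = 0.4120 m
margins: 0.0800+0.0400+0.0600 = 0.1800 m
sum ≈ 0.0510+0.1204+0.4120+0.1800 ≈ 0.7634 m = S ✓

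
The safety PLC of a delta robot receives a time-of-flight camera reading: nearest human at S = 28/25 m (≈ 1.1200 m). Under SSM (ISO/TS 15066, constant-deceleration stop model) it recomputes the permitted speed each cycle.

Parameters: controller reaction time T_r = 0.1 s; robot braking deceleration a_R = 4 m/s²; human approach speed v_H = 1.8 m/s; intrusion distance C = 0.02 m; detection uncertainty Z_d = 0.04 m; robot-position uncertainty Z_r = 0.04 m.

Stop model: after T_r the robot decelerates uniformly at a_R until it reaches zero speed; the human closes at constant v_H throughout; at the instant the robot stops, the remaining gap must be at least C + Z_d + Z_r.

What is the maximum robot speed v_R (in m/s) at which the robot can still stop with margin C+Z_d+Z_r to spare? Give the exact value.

v_R_max = 6/5 m/s = 1.2000 m/s

at the boundary: (1/8)·v² + (11/20)·v + (-21/25) = 0
  disc = (11/20)² − 4·(1/8)·(-21/25) = 289/400 ; √disc = 17/20
  v_R = (−(11/20) + 17/20) / (2·(1/8)) = 6/5 m/s
check:
braking lasts T_s = (6/5)/4 = 0.3000 s
reaction-phase robot travel = 1.2000·0.1000 = 0.1200 m
braking distance = 1.2000²/(2·4.0000) = 0.1800 m
person approaches 1.8000·(0.1000+0.3000) = 0.7200 m
margins: 0.0200+0.0400+0.0400 = 0.1000 m
sum ≈ 0.1200+0.1800+0.7200+0.1000 ≈ 1.1200 m = S ✓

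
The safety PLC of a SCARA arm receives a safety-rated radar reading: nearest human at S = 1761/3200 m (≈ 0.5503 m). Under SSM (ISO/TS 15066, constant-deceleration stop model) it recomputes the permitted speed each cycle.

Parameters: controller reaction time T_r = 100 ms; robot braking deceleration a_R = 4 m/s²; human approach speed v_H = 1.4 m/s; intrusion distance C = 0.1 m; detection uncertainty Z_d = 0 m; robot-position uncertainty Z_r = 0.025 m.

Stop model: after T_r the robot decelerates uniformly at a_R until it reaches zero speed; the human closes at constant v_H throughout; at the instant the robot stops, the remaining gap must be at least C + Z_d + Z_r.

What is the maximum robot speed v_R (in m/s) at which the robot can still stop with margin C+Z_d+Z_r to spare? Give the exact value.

v_R_max = 11/20 m/s = 0.5500 m/s

at the boundary: (1/8)·v² + (9/20)·v + (-913/3200) = 0
  disc = (9/20)² − 4·(1/8)·(-913/3200) = 2209/6400 ; √disc = 47/80
  v_R = (−(9/20) + 47/80) / (2·(1/8)) = 11/20 m/s
check:
braking lasts T_s = (11/20)/4 = 0.1375 s
reaction-phase robot travel = 0.5500·0.1000 = 0.0550 m
braking distance = 0.5500²/(2·4.0000) = 0.0378 m
human closes 1.4000·0.2375 = 0.3325 m
C+Z_d+Z_r = 0.1000+0.0000+0.0250 = 0.1250 m
sum ≈ 0.0550+0.0378+0.3325+0.1250 ≈ 0.5503 m = S ✓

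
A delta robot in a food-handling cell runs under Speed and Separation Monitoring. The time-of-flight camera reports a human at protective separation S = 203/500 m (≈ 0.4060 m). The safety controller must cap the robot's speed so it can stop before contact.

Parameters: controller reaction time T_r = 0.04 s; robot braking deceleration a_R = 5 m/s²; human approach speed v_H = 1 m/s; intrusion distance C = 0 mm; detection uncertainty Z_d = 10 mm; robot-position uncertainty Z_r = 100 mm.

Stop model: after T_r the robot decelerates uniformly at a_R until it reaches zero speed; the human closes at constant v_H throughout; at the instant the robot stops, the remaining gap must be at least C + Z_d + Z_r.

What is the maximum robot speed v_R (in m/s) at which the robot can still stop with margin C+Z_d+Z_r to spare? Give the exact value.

v_R_max = 4/5 m/s = 0.8000 m/s

quadratic (1/10)·v² + (6/25)·v + (-32/125) = 0
  disc = (6/25)² − 4·(1/10)·(-32/125) = 4/25 ; √disc = 2/5
  v_R = (−(6/25) + 2/5) / (2·(1/10)) = 4/5 m/s
check:
stop time T_s = (4/5)/5 = 0.1600 s
robot in T_r: 0.8000·0.0400 = 0.0320 m
robot under decel: 0.8000²/(2·5.0000) = 0.0640 m
human over T_r+T_s: 1.0000·(0.0400+0.1600) = 0.2000 m
C+Z_d+Z_r = 0.0000+0.0100+0.1000 = 0.1100 m
sum ≈ 0.0320+0.0640+0.2000+0.1100 ≈ 0.4060 m = S ✓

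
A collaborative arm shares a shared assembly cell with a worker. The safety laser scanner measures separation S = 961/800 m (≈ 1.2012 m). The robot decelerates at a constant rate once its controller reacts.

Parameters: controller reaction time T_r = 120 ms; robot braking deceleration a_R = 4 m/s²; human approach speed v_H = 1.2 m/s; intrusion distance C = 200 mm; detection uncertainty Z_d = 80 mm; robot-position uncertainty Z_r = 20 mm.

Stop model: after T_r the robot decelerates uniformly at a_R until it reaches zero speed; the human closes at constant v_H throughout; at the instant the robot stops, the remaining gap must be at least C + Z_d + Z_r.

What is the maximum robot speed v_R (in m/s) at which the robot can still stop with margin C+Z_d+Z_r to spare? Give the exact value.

v_R_max = 13/10 m/s = 1.3000 m/s

quadratic (1/8)·v² + (21/50)·v + (-3029/4000) = 0
  disc = (21/50)² − 4·(1/8)·(-3029/4000) = 22201/40000 ; √disc = 149/200
  v_R = (−(21/50) + 149/200) / (2·(1/8)) = 13/10 m/s
check:
stop time T_s = (13/10)/4 = 0.3250 s
reaction-phase robot travel = 1.3000·0.1200 = 0.1560 m
braking distance = 1.3000²/(2·4.0000) = 0.2112 m
human over T_r+T_s: 1.2000·(0.1200+0.3250) = 0.5340 m
margins: 0.2000+0.0800+0.0200 = 0.3000 m
sum ≈ 0.1560+0.2112+0.5340+0.3000 ≈ 1.2012 m = S ✓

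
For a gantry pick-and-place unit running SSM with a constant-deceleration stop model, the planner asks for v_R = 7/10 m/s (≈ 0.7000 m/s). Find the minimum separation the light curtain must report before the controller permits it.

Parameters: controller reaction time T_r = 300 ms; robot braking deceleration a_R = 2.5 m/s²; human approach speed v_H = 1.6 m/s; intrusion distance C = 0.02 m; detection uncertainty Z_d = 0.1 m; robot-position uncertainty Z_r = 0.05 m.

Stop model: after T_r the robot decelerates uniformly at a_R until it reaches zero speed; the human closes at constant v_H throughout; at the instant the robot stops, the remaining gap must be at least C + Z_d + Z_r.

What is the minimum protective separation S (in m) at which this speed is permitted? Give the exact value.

T_s = v_R/a_R = (7/10)/(5/2) = 0.2800 s
robot covers v_R·T_r = 0.7000·0.3000 = 0.2100 m before braking
robot covers 0.7000·0.2800 − ½·2.5000·0.2800² = 0.0980 m while stopping
human closes 1.6000·0.5800 = 0.9280 m
margins: 0.0200+0.1000+0.0500 = 0.1700 m
S_min ≈ 0.2100+0.0980+0.9280+0.1700  ⇒  S_min = 703/500 m

S_min = 703/500 m = 1.4060 m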